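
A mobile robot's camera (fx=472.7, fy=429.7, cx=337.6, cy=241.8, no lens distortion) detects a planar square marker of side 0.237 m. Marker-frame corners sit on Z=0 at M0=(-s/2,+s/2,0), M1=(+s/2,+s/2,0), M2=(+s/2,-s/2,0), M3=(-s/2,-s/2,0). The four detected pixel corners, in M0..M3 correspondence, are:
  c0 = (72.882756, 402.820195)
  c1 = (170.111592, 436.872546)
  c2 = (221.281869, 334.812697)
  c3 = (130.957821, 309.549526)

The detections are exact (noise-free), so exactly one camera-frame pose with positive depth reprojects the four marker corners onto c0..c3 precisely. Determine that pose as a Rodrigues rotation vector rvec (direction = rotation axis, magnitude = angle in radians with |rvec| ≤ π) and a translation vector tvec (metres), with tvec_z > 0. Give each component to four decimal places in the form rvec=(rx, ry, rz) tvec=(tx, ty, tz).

Intrinsics K: fx=472.7, fy=429.7, cx=337.6, cy=241.8
Marker side s = 0.237 m; corners in marker frame (Z=0):
  M0 = (-0.1185, +0.1185, 0)
  M1 = (+0.1185, +0.1185, 0)
  M2 = (+0.1185, -0.1185, 0)
  M3 = (-0.1185, -0.1185, 0)
Detected image corners:
  c0 = (72.882756, 402.820195) px
  c1 = (170.111592, 436.872546) px
  c2 = (221.281869, 334.812697) px
  c3 = (130.957821, 309.549526) px
Planar DLT: solve 8×8 A·h = b for H (H[2,2]=1):
  H  [+358.81739 -298.14322 +148.92379]
  H  [+34.18030 +243.88913 +367.97254]
  H  [-0.24248 -0.45192 +1.00000]
B = K⁻¹H; ‖b₁‖=0.987200, ‖b₂‖=0.987200; λ = 2/(‖b₁‖+‖b₂‖) = 1.012966, sign → tz>0 ⇒ λ=+1.012966
r₁ = λ·B[:,0] = (+0.94435,+0.21880,-0.24563); r₂ = λ·B[:,1] = (-0.31196,+0.83254,-0.45778)
r₃ = r₁×r₂ = (+0.10434,+0.50893,+0.85446); SVD([r₁ r₂ r₃]) → R = UVᵀ:
  R  [+0.94435 -0.31196 +0.10434]
  R  [+0.21880 +0.83254 +0.50893]
  R  [-0.24563 -0.45778 +0.85446]
t = (-0.40432, +0.29744, +1.01297) m
tr R = 2.631351; θ = arccos((tr R − 1)/2) = 0.616901 rad = 35.346°
axis k = ((R−Rᵀ)₃₂, (R−Rᵀ)₁₃, (R−Rᵀ)₂₁) / (2 sinθ) = (-0.835513, +0.302470, +0.458726)
rvec = θ·k = (-0.515429, +0.186594, +0.282988)

rvec=(-0.5154, 0.1866, 0.2830) tvec=(-0.4043, 0.2974, 1.0130)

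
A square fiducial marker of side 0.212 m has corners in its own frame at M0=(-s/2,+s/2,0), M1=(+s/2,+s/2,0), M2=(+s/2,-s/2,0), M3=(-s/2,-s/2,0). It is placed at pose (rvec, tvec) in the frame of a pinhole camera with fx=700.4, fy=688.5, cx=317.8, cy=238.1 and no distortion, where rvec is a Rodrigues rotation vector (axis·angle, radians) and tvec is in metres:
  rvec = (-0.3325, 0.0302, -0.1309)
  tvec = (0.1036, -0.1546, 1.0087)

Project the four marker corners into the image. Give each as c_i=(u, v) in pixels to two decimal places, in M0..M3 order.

Intrinsics K: fx=700.4, fy=688.5, cx=317.8, cy=238.1
Marker side s = 0.212 m; corners in marker frame (Z=0):
  M0 = (-0.1060, +0.1060, 0)
  M1 = (+0.1060, +0.1060, 0)
  M2 = (+0.1060, -0.1060, 0)
  M3 = (-0.1060, -0.1060, 0)
rvec = (-0.3325, 0.0302, -0.1309), |rvec| = θ = 0.35861 rad = 20.547°
Rodrigues: sinθ=0.35098, 1−cosθ=0.06362; R = I + sinθ·[k]× + (1−cosθ)·[k]×²:
    [+0.99107 +0.12315 +0.05109]
    [-0.13308 +0.93684 +0.32346]
    [-0.00803 -0.32737 +0.94486]
t = (0.1036, -0.1546, 1.0087) m
M0: Pc = R·M0+t = (+0.01160, -0.04119, +0.97485); u = 700.4·(+0.01160)/0.97485 + 317.8 = 326.1340, v = 688.5·(-0.04119)/0.97485 + 238.1 = 209.0097
M1: Pc = R·M1+t = (+0.22171, -0.06940, +0.97315); u = 700.4·(+0.22171)/0.97315 + 317.8 = 477.3685, v = 688.5·(-0.06940)/0.97315 + 238.1 = 188.9983
M2: Pc = R·M2+t = (+0.19560, -0.26801, +1.04255); u = 700.4·(+0.19560)/1.04255 + 317.8 = 449.2070, v = 688.5·(-0.26801)/1.04255 + 238.1 = 61.1057
M3: Pc = R·M3+t = (-0.01451, -0.23980, +1.04425); u = 700.4·(-0.01451)/1.04425 + 317.8 = 308.0698, v = 688.5·(-0.23980)/1.04425 + 238.1 = 79.9955

c0=(326.13, 209.01) c1=(477.37, 189.00) c2=(449.21, 61.11) c3=(308.07, 80.00)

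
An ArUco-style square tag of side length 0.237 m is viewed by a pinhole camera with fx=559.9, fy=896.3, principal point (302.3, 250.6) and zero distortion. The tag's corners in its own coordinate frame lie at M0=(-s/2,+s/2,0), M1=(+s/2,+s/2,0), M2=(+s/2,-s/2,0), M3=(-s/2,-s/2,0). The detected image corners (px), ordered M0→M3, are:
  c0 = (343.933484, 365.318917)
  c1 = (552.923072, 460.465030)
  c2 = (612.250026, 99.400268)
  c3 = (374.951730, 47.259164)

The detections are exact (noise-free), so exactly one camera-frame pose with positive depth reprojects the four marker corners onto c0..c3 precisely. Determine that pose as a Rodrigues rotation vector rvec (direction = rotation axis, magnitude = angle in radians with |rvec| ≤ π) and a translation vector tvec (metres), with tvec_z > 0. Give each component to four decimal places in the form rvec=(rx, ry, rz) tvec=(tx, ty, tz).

rvec=(0.2205, 0.4134, 0.1786) tvec=(0.1722, -0.0013, 0.6050)

Intrinsics K: fx=559.9, fy=896.3, cx=302.3, cy=250.6
Marker side s = 0.237 m; corners in marker frame (Z=0):
  M0 = (-0.1185, +0.1185, 0)
  M1 = (+0.1185, +0.1185, 0)
  M2 = (+0.1185, -0.1185, 0)
  M3 = (-0.1185, -0.1185, 0)
Detected image corners:
  c0 = (343.933484, 365.318917) px
  c1 = (552.923072, 460.465030) px
  c2 = (612.250026, 99.400268) px
  c3 = (374.951730, 47.259164) px
Planar DLT: solve 8×8 A·h = b for H (H[2,2]=1):
  H  [+645.14333 +6.52154 +461.68112]
  H  [+163.64510 +1525.52048 +248.62357]
  H  [-0.62312 +0.40915 +1.00000]
B = K⁻¹H; ‖b₁‖=1.652799, ‖b₂‖=1.652799; λ = 2/(‖b₁‖+‖b₂‖) = 0.605034, sign → tz>0 ⇒ λ=+0.605034
r₁ = λ·B[:,0] = (+0.90070,+0.21588,-0.37701); r₂ = λ·B[:,1] = (-0.12661,+0.96057,+0.24755)
r₃ = r₁×r₂ = (+0.41558,-0.17523,+0.89252); SVD([r₁ r₂ r₃]) → R = UVᵀ:
  R  [+0.90070 -0.12661 +0.41558]
  R  [+0.21588 +0.96057 -0.17523]
  R  [-0.37701 +0.24755 +0.89252]
t = (+0.17223, -0.00133, +0.60503) m
tr R = 2.753787; θ = arccos((tr R − 1)/2) = 0.501435 rad = 28.730°
axis k = ((R−Rᵀ)₃₂, (R−Rᵀ)₁₃, (R−Rᵀ)₂₁) / (2 sinθ) = (+0.439769, +0.824435, +0.356245)
rvec = θ·k = (+0.220516, +0.413401, +0.178634)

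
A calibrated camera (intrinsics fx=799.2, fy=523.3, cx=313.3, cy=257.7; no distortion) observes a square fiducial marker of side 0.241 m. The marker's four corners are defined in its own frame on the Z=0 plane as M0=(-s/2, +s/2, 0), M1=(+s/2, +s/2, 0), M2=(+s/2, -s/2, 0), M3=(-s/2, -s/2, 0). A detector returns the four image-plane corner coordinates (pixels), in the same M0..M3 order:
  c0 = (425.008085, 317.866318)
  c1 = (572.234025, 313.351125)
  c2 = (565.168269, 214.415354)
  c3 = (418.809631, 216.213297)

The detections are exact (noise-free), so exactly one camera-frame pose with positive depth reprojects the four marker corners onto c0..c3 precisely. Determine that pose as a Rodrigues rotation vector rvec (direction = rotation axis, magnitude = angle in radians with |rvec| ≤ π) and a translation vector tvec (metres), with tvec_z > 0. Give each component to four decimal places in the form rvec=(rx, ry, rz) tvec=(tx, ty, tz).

Intrinsics K: fx=799.2, fy=523.3, cx=313.3, cy=257.7
Marker side s = 0.241 m; corners in marker frame (Z=0):
  M0 = (-0.1205, +0.1205, 0)
  M1 = (+0.1205, +0.1205, 0)
  M2 = (+0.1205, -0.1205, 0)
  M3 = (-0.1205, -0.1205, 0)
Detected image corners:
  c0 = (425.008085, 317.866318) px
  c1 = (572.234025, 313.351125) px
  c2 = (565.168269, 214.415354) px
  c3 = (418.809631, 216.213297) px
Planar DLT: solve 8×8 A·h = b for H (H[2,2]=1):
  H  [+664.31073 +12.90550 +496.27922]
  H  [+16.51803 +408.23838 +265.26174]
  H  [+0.11149 -0.02955 +1.00000]
B = K⁻¹H; ‖b₁‖=0.795709, ‖b₂‖=0.795709; λ = 2/(‖b₁‖+‖b₂‖) = 1.256740, sign → tz>0 ⇒ λ=+1.256740
r₁ = λ·B[:,0] = (+0.98970,-0.02933,+0.14011); r₂ = λ·B[:,1] = (+0.03485,+0.99870,-0.03714)
r₃ = r₁×r₂ = (-0.13884,+0.04164,+0.98944); SVD([r₁ r₂ r₃]) → R = UVᵀ:
  R  [+0.98970 +0.03485 -0.13884]
  R  [-0.02933 +0.99870 +0.04164]
  R  [+0.14011 -0.03714 +0.98944]
t = (+0.28773, +0.01816, +1.25674) m
tr R = 2.977842; θ = arccos((tr R − 1)/2) = 0.148992 rad = 8.537°
axis k = ((R−Rᵀ)₃₂, (R−Rᵀ)₁₃, (R−Rᵀ)₂₁) / (2 sinθ) = (-0.265363, -0.939599, -0.216187)
rvec = θ·k = (-0.039537, -0.139993, -0.032210)

rvec=(-0.0395, -0.1400, -0.0322) tvec=(0.2877, 0.0182, 1.2567)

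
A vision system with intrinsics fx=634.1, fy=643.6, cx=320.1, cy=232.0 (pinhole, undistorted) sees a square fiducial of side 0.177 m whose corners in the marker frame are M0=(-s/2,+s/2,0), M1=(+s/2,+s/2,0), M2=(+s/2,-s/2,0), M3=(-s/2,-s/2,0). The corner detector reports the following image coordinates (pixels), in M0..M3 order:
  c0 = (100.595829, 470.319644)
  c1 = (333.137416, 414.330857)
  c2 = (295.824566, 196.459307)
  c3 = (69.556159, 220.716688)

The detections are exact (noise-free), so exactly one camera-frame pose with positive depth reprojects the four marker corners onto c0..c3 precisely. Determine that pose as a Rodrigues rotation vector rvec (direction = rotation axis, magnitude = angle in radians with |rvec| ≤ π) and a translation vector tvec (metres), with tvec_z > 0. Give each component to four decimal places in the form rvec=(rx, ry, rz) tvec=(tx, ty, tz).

rvec=(-0.1580, -0.3498, -0.1504) tvec=(-0.0871, 0.0677, 0.4871)

Intrinsics K: fx=634.1, fy=643.6, cx=320.1, cy=232.0
Marker side s = 0.177 m; corners in marker frame (Z=0):
  M0 = (-0.0885, +0.0885, 0)
  M1 = (+0.0885, +0.0885, 0)
  M2 = (+0.0885, -0.0885, 0)
  M3 = (-0.0885, -0.0885, 0)
Detected image corners:
  c0 = (100.595829, 470.319644) px
  c1 = (333.137416, 414.330857) px
  c2 = (295.824566, 196.459307) px
  c3 = (69.556159, 220.716688) px
Planar DLT: solve 8×8 A·h = b for H (H[2,2]=1):
  H  [+1439.90309 +141.86529 +206.71136]
  H  [+10.37538 +1229.53391 +321.46433]
  H  [+0.72200 -0.26206 +1.00000]
B = K⁻¹H; ‖b₁‖=2.053023, ‖b₂‖=2.053023; λ = 2/(‖b₁‖+‖b₂‖) = 0.487087, sign → tz>0 ⇒ λ=+0.487087
r₁ = λ·B[:,0] = (+0.92854,-0.11892,+0.35168); r₂ = λ·B[:,1] = (+0.17341,+0.97654,-0.12764)
r₃ = r₁×r₂ = (-0.32825,+0.17951,+0.92738); SVD([r₁ r₂ r₃]) → R = UVᵀ:
  R  [+0.92854 +0.17341 -0.32825]
  R  [-0.11892 +0.97654 +0.17951]
  R  [+0.35168 -0.12764 +0.92738]
t = (-0.08710, +0.06771, +0.48709) m
tr R = 2.832458; θ = arccos((tr R − 1)/2) = 0.412232 rad = 23.619°
axis k = ((R−Rᵀ)₃₂, (R−Rᵀ)₁₃, (R−Rᵀ)₂₁) / (2 sinθ) = (-0.383311, -0.848519, -0.364813)
rvec = θ·k = (-0.158013, -0.349787, -0.150388)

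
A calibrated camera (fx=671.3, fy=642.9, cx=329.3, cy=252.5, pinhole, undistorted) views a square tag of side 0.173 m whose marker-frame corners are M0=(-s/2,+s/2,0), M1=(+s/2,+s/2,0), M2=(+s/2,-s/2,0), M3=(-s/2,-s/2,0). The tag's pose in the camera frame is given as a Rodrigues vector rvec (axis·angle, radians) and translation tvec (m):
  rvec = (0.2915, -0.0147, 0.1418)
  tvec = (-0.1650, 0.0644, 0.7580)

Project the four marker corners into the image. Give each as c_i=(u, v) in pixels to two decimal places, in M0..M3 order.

Intrinsics K: fx=671.3, fy=642.9, cx=329.3, cy=252.5
Marker side s = 0.173 m; corners in marker frame (Z=0):
  M0 = (-0.0865, +0.0865, 0)
  M1 = (+0.0865, +0.0865, 0)
  M2 = (+0.0865, -0.0865, 0)
  M3 = (-0.0865, -0.0865, 0)
rvec = (0.2915, -0.0147, 0.1418), |rvec| = θ = 0.32449 rad = 18.592°
Rodrigues: sinθ=0.31883, 1−cosθ=0.05219; R = I + sinθ·[k]× + (1−cosθ)·[k]×²:
    [+0.98993 -0.14145 +0.00604]
    [+0.13720 +0.94792 -0.28744]
    [+0.03493 +0.28538 +0.95778]
t = (-0.1650, 0.0644, 0.7580) m
M0: Pc = R·M0+t = (-0.26286, +0.13453, +0.77966); u = 671.3·(-0.26286)/0.77966 + 329.3 = 102.9709, v = 642.9·(+0.13453)/0.77966 + 252.5 = 363.4293
M1: Pc = R·M1+t = (-0.09161, +0.15826, +0.78571); u = 671.3·(-0.09161)/0.78571 + 329.3 = 251.0322, v = 642.9·(+0.15826)/0.78571 + 252.5 = 381.9977
M2: Pc = R·M2+t = (-0.06714, -0.00573, +0.73634); u = 671.3·(-0.06714)/0.73634 + 329.3 = 268.0937, v = 642.9·(-0.00573)/0.73634 + 252.5 = 247.4996
M3: Pc = R·M3+t = (-0.23839, -0.02946, +0.73029); u = 671.3·(-0.23839)/0.73029 + 329.3 = 110.1641, v = 642.9·(-0.02946)/0.73029 + 252.5 = 226.5629

c0=(102.97, 363.43) c1=(251.03, 382.00) c2=(268.09, 247.50) c3=(110.16, 226.56)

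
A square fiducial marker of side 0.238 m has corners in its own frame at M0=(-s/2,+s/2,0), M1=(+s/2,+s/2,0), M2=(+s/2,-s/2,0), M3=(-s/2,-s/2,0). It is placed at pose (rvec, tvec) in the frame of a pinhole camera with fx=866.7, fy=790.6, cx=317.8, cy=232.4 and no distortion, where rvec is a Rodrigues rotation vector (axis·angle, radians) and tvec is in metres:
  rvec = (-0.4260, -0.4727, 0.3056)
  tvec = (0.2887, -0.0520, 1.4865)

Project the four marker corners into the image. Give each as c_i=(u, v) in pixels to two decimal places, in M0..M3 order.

c0=(421.41, 236.05) c1=(533.72, 283.94) c2=(542.75, 177.35) c3=(439.21, 126.66)

Intrinsics K: fx=866.7, fy=790.6, cx=317.8, cy=232.4
Marker side s = 0.238 m; corners in marker frame (Z=0):
  M0 = (-0.1190, +0.1190, 0)
  M1 = (+0.1190, +0.1190, 0)
  M2 = (+0.1190, -0.1190, 0)
  M3 = (-0.1190, -0.1190, 0)
rvec = (-0.4260, -0.4727, 0.3056), |rvec| = θ = 0.70591 rad = 40.446°
Rodrigues: sinθ=0.64873, 1−cosθ=0.23898; R = I + sinθ·[k]× + (1−cosθ)·[k]×²:
    [+0.84805 -0.18427 -0.49684]
    [+0.37742 +0.86818 +0.32221]
    [+0.37197 -0.46077 +0.80581]
t = (0.2887, -0.0520, 1.4865) m
M0: Pc = R·M0+t = (+0.16585, +0.00640, +1.38740); u = 866.7·(+0.16585)/1.38740 + 317.8 = 421.4074, v = 790.6·(+0.00640)/1.38740 + 232.4 = 236.0474
M1: Pc = R·M1+t = (+0.36769, +0.09623, +1.47593); u = 866.7·(+0.36769)/1.47593 + 317.8 = 533.7155, v = 790.6·(+0.09623)/1.47593 + 232.4 = 283.9445
M2: Pc = R·M2+t = (+0.41155, -0.11040, +1.58560); u = 866.7·(+0.41155)/1.58560 + 317.8 = 542.7547, v = 790.6·(-0.11040)/1.58560 + 232.4 = 177.3527
M3: Pc = R·M3+t = (+0.20971, -0.20023, +1.49707); u = 866.7·(+0.20971)/1.49707 + 317.8 = 439.2079, v = 790.6·(-0.20023)/1.49707 + 232.4 = 126.6608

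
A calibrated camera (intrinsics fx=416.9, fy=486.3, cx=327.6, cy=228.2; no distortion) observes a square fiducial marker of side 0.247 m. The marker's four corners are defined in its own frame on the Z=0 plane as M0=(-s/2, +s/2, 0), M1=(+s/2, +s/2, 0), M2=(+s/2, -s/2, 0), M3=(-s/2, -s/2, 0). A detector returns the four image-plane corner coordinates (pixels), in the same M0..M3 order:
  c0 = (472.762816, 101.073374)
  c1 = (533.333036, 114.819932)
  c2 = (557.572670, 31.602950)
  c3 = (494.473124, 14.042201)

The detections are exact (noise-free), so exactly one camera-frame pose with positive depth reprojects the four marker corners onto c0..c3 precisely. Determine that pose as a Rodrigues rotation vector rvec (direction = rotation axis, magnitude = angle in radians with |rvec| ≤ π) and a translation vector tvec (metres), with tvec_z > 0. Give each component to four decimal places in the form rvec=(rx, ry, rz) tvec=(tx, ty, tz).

Intrinsics K: fx=416.9, fy=486.3, cx=327.6, cy=228.2
Marker side s = 0.247 m; corners in marker frame (Z=0):
  M0 = (-0.1235, +0.1235, 0)
  M1 = (+0.1235, +0.1235, 0)
  M2 = (+0.1235, -0.1235, 0)
  M3 = (-0.1235, -0.1235, 0)
Detected image corners:
  c0 = (472.762816, 101.073374) px
  c1 = (533.333036, 114.819932) px
  c2 = (557.572670, 31.602950) px
  c3 = (494.473124, 14.042201) px
Planar DLT: solve 8×8 A·h = b for H (H[2,2]=1):
  H  [+322.90893 +19.11751 +514.76551]
  H  [+72.40590 +358.75789 +66.66765]
  H  [+0.14130 +0.21811 +1.00000]
B = K⁻¹H; ‖b₁‖=0.683402, ‖b₂‖=0.683402; λ = 2/(‖b₁‖+‖b₂‖) = 1.463268, sign → tz>0 ⇒ λ=+1.463268
r₁ = λ·B[:,0] = (+0.97090,+0.12085,+0.20676); r₂ = λ·B[:,1] = (-0.18369,+0.92973,+0.31915)
r₃ = r₁×r₂ = (-0.15366,-0.34784,+0.92488); SVD([r₁ r₂ r₃]) → R = UVᵀ:
  R  [+0.97090 -0.18369 -0.15366]
  R  [+0.12085 +0.92973 -0.34784]
  R  [+0.20676 +0.31915 +0.92488]
t = (+0.65693, -0.48605, +1.46327) m
tr R = 2.825511; θ = arccos((tr R − 1)/2) = 0.420817 rad = 24.111°
axis k = ((R−Rᵀ)₃₂, (R−Rᵀ)₁₃, (R−Rᵀ)₂₁) / (2 sinθ) = (+0.816370, -0.441144, +0.372737)
rvec = θ·k = (+0.343542, -0.185641, +0.156854)

rvec=(0.3435, -0.1856, 0.1569) tvec=(0.6569, -0.4860, 1.4633)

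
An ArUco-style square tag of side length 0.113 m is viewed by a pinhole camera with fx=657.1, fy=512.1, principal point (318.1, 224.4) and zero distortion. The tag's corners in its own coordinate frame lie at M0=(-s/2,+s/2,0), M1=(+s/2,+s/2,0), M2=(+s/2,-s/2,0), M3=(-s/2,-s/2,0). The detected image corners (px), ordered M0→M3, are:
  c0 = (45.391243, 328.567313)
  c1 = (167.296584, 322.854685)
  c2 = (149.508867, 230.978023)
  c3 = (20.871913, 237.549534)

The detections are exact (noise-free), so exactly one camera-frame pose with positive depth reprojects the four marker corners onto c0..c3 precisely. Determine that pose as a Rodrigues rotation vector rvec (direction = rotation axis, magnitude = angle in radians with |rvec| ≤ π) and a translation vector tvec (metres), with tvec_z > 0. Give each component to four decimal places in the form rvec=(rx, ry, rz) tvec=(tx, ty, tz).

Intrinsics K: fx=657.1, fy=512.1, cx=318.1, cy=224.4
Marker side s = 0.113 m; corners in marker frame (Z=0):
  M0 = (-0.0565, +0.0565, 0)
  M1 = (+0.0565, +0.0565, 0)
  M2 = (+0.0565, -0.0565, 0)
  M3 = (-0.0565, -0.0565, 0)
Detected image corners:
  c0 = (45.391243, 328.567313) px
  c1 = (167.296584, 322.854685) px
  c2 = (149.508867, 230.978023) px
  c3 = (20.871913, 237.549534) px
Planar DLT: solve 8×8 A·h = b for H (H[2,2]=1):
  H  [+1102.93352 +233.64417 +95.87736]
  H  [-68.41864 +944.79500 +281.24675]
  H  [-0.05060 +0.48409 +1.00000]
B = K⁻¹H; ‖b₁‖=1.707375, ‖b₂‖=1.707375; λ = 2/(‖b₁‖+‖b₂‖) = 0.585695, sign → tz>0 ⇒ λ=+0.585695
r₁ = λ·B[:,0] = (+0.99743,-0.06526,-0.02964); r₂ = λ·B[:,1] = (+0.07100,+0.95633,+0.28353)
r₃ = r₁×r₂ = (+0.00984,-0.28490,+0.95851); SVD([r₁ r₂ r₃]) → R = UVᵀ:
  R  [+0.99743 +0.07100 +0.00984]
  R  [-0.06526 +0.95633 -0.28490]
  R  [-0.02964 +0.28353 +0.95851]
t = (-0.19807, +0.06502, +0.58569) m
tr R = 2.912266; θ = arccos((tr R − 1)/2) = 0.297293 rad = 17.034°
axis k = ((R−Rᵀ)₃₂, (R−Rᵀ)₁₃, (R−Rᵀ)₂₁) / (2 sinθ) = (+0.970239, +0.067382, -0.232586)
rvec = θ·k = (+0.288445, +0.020032, -0.069146)

rvec=(0.2884, 0.0200, -0.0691) tvec=(-0.1981, 0.0650, 0.5857)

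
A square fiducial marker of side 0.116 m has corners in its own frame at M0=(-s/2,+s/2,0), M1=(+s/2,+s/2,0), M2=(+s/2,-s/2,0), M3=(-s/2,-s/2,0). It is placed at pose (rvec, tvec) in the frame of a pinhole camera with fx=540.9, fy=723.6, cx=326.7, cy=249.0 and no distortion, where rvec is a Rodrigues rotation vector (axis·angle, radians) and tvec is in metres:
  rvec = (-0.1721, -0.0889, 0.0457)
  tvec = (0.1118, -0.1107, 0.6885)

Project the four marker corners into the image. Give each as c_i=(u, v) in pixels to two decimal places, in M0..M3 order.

Intrinsics K: fx=540.9, fy=723.6, cx=326.7, cy=249.0
Marker side s = 0.116 m; corners in marker frame (Z=0):
  M0 = (-0.0580, +0.0580, 0)
  M1 = (+0.0580, +0.0580, 0)
  M2 = (+0.0580, -0.0580, 0)
  M3 = (-0.0580, -0.0580, 0)
rvec = (-0.1721, -0.0889, 0.0457), |rvec| = θ = 0.19902 rad = 11.403°
Rodrigues: sinθ=0.19771, 1−cosθ=0.01974; R = I + sinθ·[k]× + (1−cosθ)·[k]×²:
    [+0.99502 -0.03777 -0.09223]
    [+0.05302 +0.98420 +0.16894]
    [+0.08439 -0.17299 +0.98130]
t = (0.1118, -0.1107, 0.6885) m
M0: Pc = R·M0+t = (+0.05190, -0.05669, +0.67357); u = 540.9·(+0.05190)/0.67357 + 326.7 = 368.3757, v = 723.6·(-0.05669)/0.67357 + 249.0 = 188.0975
M1: Pc = R·M1+t = (+0.16732, -0.05054, +0.68336); u = 540.9·(+0.16732)/0.68336 + 326.7 = 459.1388, v = 723.6·(-0.05054)/0.68336 + 249.0 = 195.4829
M2: Pc = R·M2+t = (+0.17170, -0.16471, +0.70343); u = 540.9·(+0.17170)/0.70343 + 326.7 = 458.7300, v = 723.6·(-0.16471)/0.70343 + 249.0 = 79.5686
M3: Pc = R·M3+t = (+0.05628, -0.17086, +0.69364); u = 540.9·(+0.05628)/0.69364 + 326.7 = 370.5870, v = 723.6·(-0.17086)/0.69364 + 249.0 = 70.7609

c0=(368.38, 188.10) c1=(459.14, 195.48) c2=(458.73, 79.57) c3=(370.59, 70.76)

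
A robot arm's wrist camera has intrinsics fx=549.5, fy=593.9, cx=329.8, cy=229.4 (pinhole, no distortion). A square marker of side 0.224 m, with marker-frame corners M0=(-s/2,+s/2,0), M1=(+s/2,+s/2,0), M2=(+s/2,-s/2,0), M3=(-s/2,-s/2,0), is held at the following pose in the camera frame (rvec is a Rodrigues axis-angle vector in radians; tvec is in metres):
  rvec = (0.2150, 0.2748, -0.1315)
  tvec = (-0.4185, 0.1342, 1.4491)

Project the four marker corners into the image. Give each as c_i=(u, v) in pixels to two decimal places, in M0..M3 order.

c0=(144.09, 329.74) c1=(217.54, 324.97) c2=(200.18, 235.61) c3=(125.31, 244.39)

Intrinsics K: fx=549.5, fy=593.9, cx=329.8, cy=229.4
Marker side s = 0.224 m; corners in marker frame (Z=0):
  M0 = (-0.1120, +0.1120, 0)
  M1 = (+0.1120, +0.1120, 0)
  M2 = (+0.1120, -0.1120, 0)
  M3 = (-0.1120, -0.1120, 0)
rvec = (0.2150, 0.2748, -0.1315), |rvec| = θ = 0.37287 rad = 21.364°
Rodrigues: sinθ=0.36429, 1−cosθ=0.06871; R = I + sinθ·[k]× + (1−cosθ)·[k]×²:
    [+0.95413 +0.15767 +0.25450]
    [-0.09927 +0.96861 -0.22791]
    [-0.28245 +0.19219 +0.93983]
t = (-0.4185, 0.1342, 1.4491) m
M0: Pc = R·M0+t = (-0.50770, +0.25380, +1.50226); u = 549.5·(-0.50770)/1.50226 + 329.8 = 144.0912, v = 593.9·(+0.25380)/1.50226 + 229.4 = 329.7378
M1: Pc = R·M1+t = (-0.29398, +0.23157, +1.43899); u = 549.5·(-0.29398)/1.43899 + 329.8 = 217.5403, v = 593.9·(+0.23157)/1.43899 + 229.4 = 324.9716
M2: Pc = R·M2+t = (-0.32930, +0.01460, +1.39594); u = 549.5·(-0.32930)/1.39594 + 329.8 = 200.1751, v = 593.9·(+0.01460)/1.39594 + 229.4 = 235.6104
M3: Pc = R·M3+t = (-0.54302, +0.03683, +1.45921); u = 549.5·(-0.54302)/1.45921 + 329.8 = 125.3120, v = 593.9·(+0.03683)/1.45921 + 229.4 = 244.3917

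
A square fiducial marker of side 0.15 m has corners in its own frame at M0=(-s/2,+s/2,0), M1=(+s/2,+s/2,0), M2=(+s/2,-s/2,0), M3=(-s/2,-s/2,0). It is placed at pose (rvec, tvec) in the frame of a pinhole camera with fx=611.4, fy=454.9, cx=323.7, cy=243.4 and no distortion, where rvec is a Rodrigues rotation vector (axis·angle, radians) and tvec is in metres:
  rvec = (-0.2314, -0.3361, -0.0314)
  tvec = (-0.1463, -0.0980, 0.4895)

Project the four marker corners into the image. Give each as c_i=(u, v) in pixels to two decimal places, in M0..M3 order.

c0=(34.64, 217.42) c1=(237.30, 221.07) c2=(230.76, 97.36) c3=(41.32, 81.21)

Intrinsics K: fx=611.4, fy=454.9, cx=323.7, cy=243.4
Marker side s = 0.15 m; corners in marker frame (Z=0):
  M0 = (-0.0750, +0.0750, 0)
  M1 = (+0.0750, +0.0750, 0)
  M2 = (+0.0750, -0.0750, 0)
  M3 = (-0.0750, -0.0750, 0)
rvec = (-0.2314, -0.3361, -0.0314), |rvec| = θ = 0.40926 rad = 23.449°
Rodrigues: sinθ=0.39793, 1−cosθ=0.08259; R = I + sinθ·[k]× + (1−cosθ)·[k]×²:
    [+0.94382 +0.06888 -0.32321]
    [+0.00782 +0.97311 +0.23020]
    [+0.33038 -0.21979 +0.91790]
t = (-0.1463, -0.0980, 0.4895) m
M0: Pc = R·M0+t = (-0.21192, -0.02560, +0.44824); u = 611.4·(-0.21192)/0.44824 + 323.7 = 34.6386, v = 454.9·(-0.02560)/0.44824 + 243.4 = 217.4167
M1: Pc = R·M1+t = (-0.07035, -0.02443, +0.49779); u = 611.4·(-0.07035)/0.49779 + 323.7 = 237.2973, v = 454.9·(-0.02443)/0.49779 + 243.4 = 221.0748
M2: Pc = R·M2+t = (-0.08068, -0.17040, +0.53076); u = 611.4·(-0.08068)/0.53076 + 323.7 = 230.7630, v = 454.9·(-0.17040)/0.53076 + 243.4 = 97.3579
M3: Pc = R·M3+t = (-0.22225, -0.17157, +0.48121); u = 611.4·(-0.22225)/0.48121 + 323.7 = 41.3159, v = 454.9·(-0.17157)/0.48121 + 243.4 = 81.2095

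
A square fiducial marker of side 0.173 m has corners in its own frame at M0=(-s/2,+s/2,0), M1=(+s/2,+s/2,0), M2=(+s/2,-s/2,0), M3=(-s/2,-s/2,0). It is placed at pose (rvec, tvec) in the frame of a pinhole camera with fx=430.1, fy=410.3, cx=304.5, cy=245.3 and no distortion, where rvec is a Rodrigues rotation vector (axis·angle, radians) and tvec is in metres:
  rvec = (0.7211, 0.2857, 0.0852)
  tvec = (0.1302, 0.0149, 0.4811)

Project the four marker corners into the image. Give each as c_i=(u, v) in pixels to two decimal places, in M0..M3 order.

Intrinsics K: fx=430.1, fy=410.3, cx=304.5, cy=245.3
Marker side s = 0.173 m; corners in marker frame (Z=0):
  M0 = (-0.0865, +0.0865, 0)
  M1 = (+0.0865, +0.0865, 0)
  M2 = (+0.0865, -0.0865, 0)
  M3 = (-0.0865, -0.0865, 0)
rvec = (0.7211, 0.2857, 0.0852), |rvec| = θ = 0.78030 rad = 44.708°
Rodrigues: sinθ=0.70349, 1−cosθ=0.28930; R = I + sinθ·[k]× + (1−cosθ)·[k]×²:
    [+0.95777 +0.02107 +0.28677]
    [+0.17470 +0.74949 -0.63855]
    [-0.22839 +0.66169 +0.71415]
t = (0.1302, 0.0149, 0.4811) m
M0: Pc = R·M0+t = (+0.04918, +0.06462, +0.55809); u = 430.1·(+0.04918)/0.55809 + 304.5 = 342.3981, v = 410.3·(+0.06462)/0.55809 + 245.3 = 292.8068
M1: Pc = R·M1+t = (+0.21487, +0.09484, +0.51858); u = 430.1·(+0.21487)/0.51858 + 304.5 = 482.7086, v = 410.3·(+0.09484)/0.51858 + 245.3 = 320.3389
M2: Pc = R·M2+t = (+0.21122, -0.03482, +0.40411); u = 430.1·(+0.21122)/0.40411 + 304.5 = 529.3094, v = 410.3·(-0.03482)/0.40411 + 245.3 = 209.9477
M3: Pc = R·M3+t = (+0.04553, -0.06504, +0.44362); u = 430.1·(+0.04553)/0.44362 + 304.5 = 348.6426, v = 410.3·(-0.06504)/0.44362 + 245.3 = 185.1431

c0=(342.40, 292.81) c1=(482.71, 320.34) c2=(529.31, 209.95) c3=(348.64, 185.14)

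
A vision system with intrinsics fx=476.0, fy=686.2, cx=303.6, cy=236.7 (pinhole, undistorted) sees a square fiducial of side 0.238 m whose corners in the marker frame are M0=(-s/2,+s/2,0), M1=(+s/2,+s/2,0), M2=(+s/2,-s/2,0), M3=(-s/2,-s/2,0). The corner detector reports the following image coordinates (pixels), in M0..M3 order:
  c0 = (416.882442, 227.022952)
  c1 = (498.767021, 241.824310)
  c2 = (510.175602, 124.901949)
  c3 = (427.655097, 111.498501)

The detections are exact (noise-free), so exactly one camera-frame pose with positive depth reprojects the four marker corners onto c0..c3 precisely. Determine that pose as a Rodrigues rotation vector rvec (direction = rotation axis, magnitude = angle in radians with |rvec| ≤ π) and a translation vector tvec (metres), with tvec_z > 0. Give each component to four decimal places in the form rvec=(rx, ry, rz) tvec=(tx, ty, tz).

Intrinsics K: fx=476.0, fy=686.2, cx=303.6, cy=236.7
Marker side s = 0.238 m; corners in marker frame (Z=0):
  M0 = (-0.1190, +0.1190, 0)
  M1 = (+0.1190, +0.1190, 0)
  M2 = (+0.1190, -0.1190, 0)
  M3 = (-0.1190, -0.1190, 0)
Detected image corners:
  c0 = (416.882442, 227.022952) px
  c1 = (498.767021, 241.824310) px
  c2 = (510.175602, 124.901949) px
  c3 = (427.655097, 111.498501) px
Planar DLT: solve 8×8 A·h = b for H (H[2,2]=1):
  H  [+320.54659 -34.88020 +463.09119]
  H  [+49.81170 +492.77075 +176.44172]
  H  [-0.05360 +0.02527 +1.00000]
B = K⁻¹H; ‖b₁‖=0.715455, ‖b₂‖=0.715455; λ = 2/(‖b₁‖+‖b₂‖) = 1.397712, sign → tz>0 ⇒ λ=+1.397712
r₁ = λ·B[:,0] = (+0.98903,+0.12730,-0.07492); r₂ = λ·B[:,1] = (-0.12495,+0.99153,+0.03532)
r₃ = r₁×r₂ = (+0.07878,-0.02557,+0.99656); SVD([r₁ r₂ r₃]) → R = UVᵀ:
  R  [+0.98903 -0.12495 +0.07878]
  R  [+0.12730 +0.99153 -0.02557]
  R  [-0.07492 +0.03532 +0.99656]
t = (+0.46833, -0.12274, +1.39771) m
tr R = 2.977127; θ = arccos((tr R − 1)/2) = 0.151382 rad = 8.674°
axis k = ((R−Rᵀ)₃₂, (R−Rᵀ)₁₃, (R−Rᵀ)₂₁) / (2 sinθ) = (+0.201912, +0.509625, +0.836370)
rvec = θ·k = (+0.030566, +0.077148, +0.126611)

rvec=(0.0306, 0.0771, 0.1266) tvec=(0.4683, -0.1227, 1.3977)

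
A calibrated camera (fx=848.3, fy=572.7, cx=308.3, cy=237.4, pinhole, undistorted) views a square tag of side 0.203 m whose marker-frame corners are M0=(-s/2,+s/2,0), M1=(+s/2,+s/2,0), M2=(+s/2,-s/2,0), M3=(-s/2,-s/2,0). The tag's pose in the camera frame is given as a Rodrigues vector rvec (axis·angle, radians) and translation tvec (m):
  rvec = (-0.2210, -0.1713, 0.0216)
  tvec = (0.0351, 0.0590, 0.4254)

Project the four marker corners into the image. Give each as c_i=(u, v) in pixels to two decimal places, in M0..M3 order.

c0=(165.17, 465.71) c1=(580.65, 458.42) c2=(555.41, 193.10) c3=(181.01, 178.79)

Intrinsics K: fx=848.3, fy=572.7, cx=308.3, cy=237.4
Marker side s = 0.203 m; corners in marker frame (Z=0):
  M0 = (-0.1015, +0.1015, 0)
  M1 = (+0.1015, +0.1015, 0)
  M2 = (+0.1015, -0.1015, 0)
  M3 = (-0.1015, -0.1015, 0)
rvec = (-0.2210, -0.1713, 0.0216), |rvec| = θ = 0.28045 rad = 16.069°
Rodrigues: sinθ=0.27679, 1−cosθ=0.03907; R = I + sinθ·[k]× + (1−cosθ)·[k]×²:
    [+0.98519 -0.00251 -0.17143]
    [+0.04012 +0.97551 +0.21628]
    [+0.16669 -0.21995 +0.96116]
t = (0.0351, 0.0590, 0.4254) m
M0: Pc = R·M0+t = (-0.06515, +0.15394, +0.38616); u = 848.3·(-0.06515)/0.38616 + 308.3 = 165.1750, v = 572.7·(+0.15394)/0.38616 + 237.4 = 465.7077
M1: Pc = R·M1+t = (+0.13484, +0.16209, +0.41999); u = 848.3·(+0.13484)/0.41999 + 308.3 = 580.6525, v = 572.7·(+0.16209)/0.41999 + 237.4 = 458.4196
M2: Pc = R·M2+t = (+0.13535, -0.03594, +0.46464); u = 848.3·(+0.13535)/0.46464 + 308.3 = 555.4119, v = 572.7·(-0.03594)/0.46464 + 237.4 = 193.1001
M3: Pc = R·M3+t = (-0.06464, -0.04409, +0.43081); u = 848.3·(-0.06464)/0.43081 + 308.3 = 181.0135, v = 572.7·(-0.04409)/0.43081 + 237.4 = 178.7928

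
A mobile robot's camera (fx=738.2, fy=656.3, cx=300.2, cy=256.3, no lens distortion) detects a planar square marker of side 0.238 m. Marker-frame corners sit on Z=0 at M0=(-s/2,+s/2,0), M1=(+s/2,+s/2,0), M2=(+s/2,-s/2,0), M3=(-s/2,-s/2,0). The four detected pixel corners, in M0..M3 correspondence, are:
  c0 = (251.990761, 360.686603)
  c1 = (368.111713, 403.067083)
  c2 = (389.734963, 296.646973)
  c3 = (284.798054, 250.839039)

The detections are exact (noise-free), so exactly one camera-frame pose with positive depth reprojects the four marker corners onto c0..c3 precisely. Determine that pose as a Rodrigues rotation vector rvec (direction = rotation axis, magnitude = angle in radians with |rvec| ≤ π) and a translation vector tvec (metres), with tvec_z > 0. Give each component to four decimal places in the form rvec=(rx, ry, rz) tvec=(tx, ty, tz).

Intrinsics K: fx=738.2, fy=656.3, cx=300.2, cy=256.3
Marker side s = 0.238 m; corners in marker frame (Z=0):
  M0 = (-0.1190, +0.1190, 0)
  M1 = (+0.1190, +0.1190, 0)
  M2 = (+0.1190, -0.1190, 0)
  M3 = (-0.1190, -0.1190, 0)
Detected image corners:
  c0 = (251.990761, 360.686603) px
  c1 = (368.111713, 403.067083) px
  c2 = (389.734963, 296.646973) px
  c3 = (284.798054, 250.839039) px
Planar DLT: solve 8×8 A·h = b for H (H[2,2]=1):
  H  [+553.57345 -228.97508 +326.06829]
  H  [+276.89481 +337.22095 +326.24669]
  H  [+0.27857 -0.35656 +1.00000]
B = K⁻¹H; ‖b₁‖=0.762178, ‖b₂‖=0.762178; λ = 2/(‖b₁‖+‖b₂‖) = 1.312029, sign → tz>0 ⇒ λ=+1.312029
r₁ = λ·B[:,0] = (+0.83525,+0.41081,+0.36550); r₂ = λ·B[:,1] = (-0.21672,+0.85684,-0.46782)
r₃ = r₁×r₂ = (-0.50536,+0.31153,+0.80471); SVD([r₁ r₂ r₃]) → R = UVᵀ:
  R  [+0.83525 -0.21672 -0.50536]
  R  [+0.41081 +0.85684 +0.31153]
  R  [+0.36550 -0.46782 +0.80471]
t = (+0.04598, +0.13983, +1.31203) m
tr R = 2.496802; θ = arccos((tr R − 1)/2) = 0.725148 rad = 41.548°
axis k = ((R−Rᵀ)₃₂, (R−Rᵀ)₁₃, (R−Rᵀ)₂₁) / (2 sinθ) = (-0.587529, -0.656512, +0.473077)
rvec = θ·k = (-0.426046, -0.476068, +0.343051)

rvec=(-0.4260, -0.4761, 0.3431) tvec=(0.0460, 0.1398, 1.3120)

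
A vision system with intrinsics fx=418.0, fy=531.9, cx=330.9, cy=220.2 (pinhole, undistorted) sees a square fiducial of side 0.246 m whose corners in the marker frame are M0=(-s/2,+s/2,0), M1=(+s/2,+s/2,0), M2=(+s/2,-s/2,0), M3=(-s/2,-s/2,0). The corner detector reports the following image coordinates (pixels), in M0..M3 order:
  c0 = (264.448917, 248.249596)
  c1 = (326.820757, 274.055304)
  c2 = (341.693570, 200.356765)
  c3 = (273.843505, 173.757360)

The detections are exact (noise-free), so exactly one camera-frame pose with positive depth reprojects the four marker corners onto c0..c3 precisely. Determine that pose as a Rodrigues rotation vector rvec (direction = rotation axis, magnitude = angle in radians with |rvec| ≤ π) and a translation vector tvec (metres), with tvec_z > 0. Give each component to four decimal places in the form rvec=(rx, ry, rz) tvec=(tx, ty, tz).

rvec=(0.4934, 0.1830, 0.2687) tvec=(-0.1059, 0.0148, 1.4888)

Intrinsics K: fx=418.0, fy=531.9, cx=330.9, cy=220.2
Marker side s = 0.246 m; corners in marker frame (Z=0):
  M0 = (-0.1230, +0.1230, 0)
  M1 = (+0.1230, +0.1230, 0)
  M2 = (+0.1230, -0.1230, 0)
  M3 = (-0.1230, -0.1230, 0)
Detected image corners:
  c0 = (264.448917, 248.249596) px
  c1 = (326.820757, 274.055304) px
  c2 = (341.693570, 200.356765) px
  c3 = (273.843505, 173.757360) px
Planar DLT: solve 8×8 A·h = b for H (H[2,2]=1):
  H  [+242.31935 +49.88038 +301.16577]
  H  [+90.17489 +374.83054 +225.48460]
  H  [-0.07262 +0.32849 +1.00000]
B = K⁻¹H; ‖b₁‖=0.671666, ‖b₂‖=0.671666; λ = 2/(‖b₁‖+‖b₂‖) = 1.488835, sign → tz>0 ⇒ λ=+1.488835
r₁ = λ·B[:,0] = (+0.94868,+0.29717,-0.10812); r₂ = λ·B[:,1] = (-0.20949,+0.84672,+0.48906)
r₃ = r₁×r₂ = (+0.23688,-0.44132,+0.86552); SVD([r₁ r₂ r₃]) → R = UVᵀ:
  R  [+0.94868 -0.20949 +0.23688]
  R  [+0.29717 +0.84672 -0.44132]
  R  [-0.10812 +0.48906 +0.86552]
t = (-0.10591, +0.01479, +1.48884) m
tr R = 2.660925; θ = arccos((tr R − 1)/2) = 0.590859 rad = 33.854°
axis k = ((R−Rᵀ)₃₂, (R−Rᵀ)₁₃, (R−Rᵀ)₂₁) / (2 sinθ) = (+0.835057, +0.309651, +0.454748)
rvec = θ·k = (+0.493401, +0.182960, +0.268692)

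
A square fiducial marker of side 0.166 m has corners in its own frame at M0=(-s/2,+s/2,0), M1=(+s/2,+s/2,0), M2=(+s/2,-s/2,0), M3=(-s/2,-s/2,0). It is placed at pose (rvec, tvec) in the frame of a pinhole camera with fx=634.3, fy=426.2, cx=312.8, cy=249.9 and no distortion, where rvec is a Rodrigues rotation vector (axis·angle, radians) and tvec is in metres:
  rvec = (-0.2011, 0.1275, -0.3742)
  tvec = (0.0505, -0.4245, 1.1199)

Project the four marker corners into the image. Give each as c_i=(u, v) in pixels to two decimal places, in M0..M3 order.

Intrinsics K: fx=634.3, fy=426.2, cx=312.8, cy=249.9
Marker side s = 0.166 m; corners in marker frame (Z=0):
  M0 = (-0.0830, +0.0830, 0)
  M1 = (+0.0830, +0.0830, 0)
  M2 = (+0.0830, -0.0830, 0)
  M3 = (-0.0830, -0.0830, 0)
rvec = (-0.2011, 0.1275, -0.3742), |rvec| = θ = 0.44353 rad = 25.413°
Rodrigues: sinθ=0.42913, 1−cosθ=0.09676; R = I + sinθ·[k]× + (1−cosθ)·[k]×²:
    [+0.92313 +0.34944 +0.16037]
    [-0.37466 +0.91124 +0.17110]
    [-0.08635 -0.21804 +0.97211]
t = (0.0505, -0.4245, 1.1199) m
M0: Pc = R·M0+t = (+0.00288, -0.31777, +1.10897); u = 634.3·(+0.00288)/1.10897 + 312.8 = 314.4493, v = 426.2·(-0.31777)/1.10897 + 249.9 = 127.7743
M1: Pc = R·M1+t = (+0.15612, -0.37996, +1.09464); u = 634.3·(+0.15612)/1.09464 + 312.8 = 403.2676, v = 426.2·(-0.37996)/1.09464 + 249.9 = 101.9597
M2: Pc = R·M2+t = (+0.09812, -0.53123, +1.13083); u = 634.3·(+0.09812)/1.13083 + 312.8 = 367.8350, v = 426.2·(-0.53123)/1.13083 + 249.9 = 49.6842
M3: Pc = R·M3+t = (-0.05512, -0.46904, +1.14516); u = 634.3·(-0.05512)/1.14516 + 312.8 = 282.2674, v = 426.2·(-0.46904)/1.14516 + 249.9 = 75.3372

c0=(314.45, 127.77) c1=(403.27, 101.96) c2=(367.84, 49.68) c3=(282.27, 75.34)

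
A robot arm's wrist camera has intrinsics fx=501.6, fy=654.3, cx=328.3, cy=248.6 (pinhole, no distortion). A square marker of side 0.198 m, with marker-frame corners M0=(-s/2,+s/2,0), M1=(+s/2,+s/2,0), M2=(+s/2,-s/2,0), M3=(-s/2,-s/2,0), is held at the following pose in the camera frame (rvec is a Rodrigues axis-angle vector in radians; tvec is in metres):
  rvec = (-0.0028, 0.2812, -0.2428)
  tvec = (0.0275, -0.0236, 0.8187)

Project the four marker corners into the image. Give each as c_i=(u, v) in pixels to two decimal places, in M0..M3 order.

Intrinsics K: fx=501.6, fy=654.3, cx=328.3, cy=248.6
Marker side s = 0.198 m; corners in marker frame (Z=0):
  M0 = (-0.0990, +0.0990, 0)
  M1 = (+0.0990, +0.0990, 0)
  M2 = (+0.0990, -0.0990, 0)
  M3 = (-0.0990, -0.0990, 0)
rvec = (-0.0028, 0.2812, -0.2428), |rvec| = θ = 0.37153 rad = 21.287°
Rodrigues: sinθ=0.36304, 1−cosθ=0.06823; R = I + sinθ·[k]× + (1−cosθ)·[k]×²:
    [+0.93178 +0.23686 +0.27511]
    [-0.23764 +0.97086 -0.03101]
    [-0.27444 -0.03648 +0.96091]
t = (0.0275, -0.0236, 0.8187) m
M0: Pc = R·M0+t = (-0.04130, +0.09604, +0.84226); u = 501.6·(-0.04130)/0.84226 + 328.3 = 303.7062, v = 654.3·(+0.09604)/0.84226 + 248.6 = 323.2089
M1: Pc = R·M1+t = (+0.14320, +0.04899, +0.78792); u = 501.6·(+0.14320)/0.78792 + 328.3 = 419.4602, v = 654.3·(+0.04899)/0.78792 + 248.6 = 289.2807
M2: Pc = R·M2+t = (+0.09630, -0.14324, +0.79514); u = 501.6·(+0.09630)/0.79514 + 328.3 = 389.0468, v = 654.3·(-0.14324)/0.79514 + 248.6 = 130.7307
M3: Pc = R·M3+t = (-0.08820, -0.09619, +0.84948); u = 501.6·(-0.08820)/0.84948 + 328.3 = 276.2225, v = 654.3·(-0.09619)/0.84948 + 248.6 = 174.5124

c0=(303.71, 323.21) c1=(419.46, 289.28) c2=(389.05, 130.73) c3=(276.22, 174.51)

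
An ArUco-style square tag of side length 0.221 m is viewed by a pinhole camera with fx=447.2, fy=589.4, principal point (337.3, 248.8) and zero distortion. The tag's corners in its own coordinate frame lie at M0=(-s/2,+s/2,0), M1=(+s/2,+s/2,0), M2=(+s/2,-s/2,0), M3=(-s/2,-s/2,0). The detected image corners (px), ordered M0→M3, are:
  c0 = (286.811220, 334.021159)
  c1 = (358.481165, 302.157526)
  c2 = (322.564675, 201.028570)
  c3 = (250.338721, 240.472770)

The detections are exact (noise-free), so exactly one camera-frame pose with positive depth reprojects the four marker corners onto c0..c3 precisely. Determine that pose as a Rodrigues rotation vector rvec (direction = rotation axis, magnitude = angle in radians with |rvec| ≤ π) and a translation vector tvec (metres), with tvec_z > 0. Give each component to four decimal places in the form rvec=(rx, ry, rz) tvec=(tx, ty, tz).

rvec=(0.2833, 0.2986, -0.3952) tvec=(-0.0882, 0.0442, 1.1758)

Intrinsics K: fx=447.2, fy=589.4, cx=337.3, cy=248.8
Marker side s = 0.221 m; corners in marker frame (Z=0):
  M0 = (-0.1105, +0.1105, 0)
  M1 = (+0.1105, +0.1105, 0)
  M2 = (+0.1105, -0.1105, 0)
  M3 = (-0.1105, -0.1105, 0)
Detected image corners:
  c0 = (286.811220, 334.021159) px
  c1 = (358.481165, 302.157526) px
  c2 = (322.564675, 201.028570) px
  c3 = (250.338721, 240.472770) px
Planar DLT: solve 8×8 A·h = b for H (H[2,2]=1):
  H  [+238.20365 +218.39687 +303.76749]
  H  [-238.24503 +488.18830 +270.94869]
  H  [-0.28674 +0.17922 +1.00000]
B = K⁻¹H; ‖b₁‖=0.850476, ‖b₂‖=0.850476; λ = 2/(‖b₁‖+‖b₂‖) = 1.175812, sign → tz>0 ⇒ λ=+1.175812
r₁ = λ·B[:,0] = (+0.88060,-0.33296,-0.33716); r₂ = λ·B[:,1] = (+0.41528,+0.88495,+0.21073)
r₃ = r₁×r₂ = (+0.22820,-0.32558,+0.91756); SVD([r₁ r₂ r₃]) → R = UVᵀ:
  R  [+0.88060 +0.41528 +0.22820]
  R  [-0.33296 +0.88495 -0.32558]
  R  [-0.33716 +0.21073 +0.91756]
t = (-0.08817, +0.04419, +1.17581) m
tr R = 2.683113; θ = arccos((tr R − 1)/2) = 0.570638 rad = 32.695°
axis k = ((R−Rᵀ)₃₂, (R−Rᵀ)₁₃, (R−Rᵀ)₂₁) / (2 sinθ) = (+0.496429, +0.523318, -0.692601)
rvec = θ·k = (+0.283282, +0.298625, -0.395225)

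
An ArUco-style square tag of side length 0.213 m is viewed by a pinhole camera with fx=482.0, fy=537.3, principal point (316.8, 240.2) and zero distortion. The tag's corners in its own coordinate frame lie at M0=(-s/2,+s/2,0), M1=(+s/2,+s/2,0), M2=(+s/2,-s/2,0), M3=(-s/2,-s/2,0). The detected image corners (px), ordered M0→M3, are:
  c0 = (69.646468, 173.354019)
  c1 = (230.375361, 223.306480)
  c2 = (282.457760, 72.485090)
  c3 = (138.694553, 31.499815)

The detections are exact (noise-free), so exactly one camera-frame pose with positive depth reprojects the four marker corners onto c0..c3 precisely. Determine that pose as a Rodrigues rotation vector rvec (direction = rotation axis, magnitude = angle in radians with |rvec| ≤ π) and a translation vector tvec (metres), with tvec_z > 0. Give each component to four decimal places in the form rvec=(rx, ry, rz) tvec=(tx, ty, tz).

Intrinsics K: fx=482.0, fy=537.3, cx=316.8, cy=240.2
Marker side s = 0.213 m; corners in marker frame (Z=0):
  M0 = (-0.1065, +0.1065, 0)
  M1 = (+0.1065, +0.1065, 0)
  M2 = (+0.1065, -0.1065, 0)
  M3 = (-0.1065, -0.1065, 0)
Detected image corners:
  c0 = (69.646468, 173.354019) px
  c1 = (230.375361, 223.306480) px
  c2 = (282.457760, 72.485090) px
  c3 = (138.694553, 31.499815) px
Planar DLT: solve 8×8 A·h = b for H (H[2,2]=1):
  H  [+692.28481 -387.12846 +181.22085]
  H  [+198.25805 +615.75619 +120.46966]
  H  [-0.11137 -0.56748 +1.00000]
B = K⁻¹H; ‖b₁‖=1.570439, ‖b₂‖=1.570439; λ = 2/(‖b₁‖+‖b₂‖) = 0.636764, sign → tz>0 ⇒ λ=+0.636764
r₁ = λ·B[:,0] = (+0.96118,+0.26666,-0.07091); r₂ = λ·B[:,1] = (-0.27393,+0.89129,-0.36135)
r₃ = r₁×r₂ = (-0.03315,+0.36675,+0.92973); SVD([r₁ r₂ r₃]) → R = UVᵀ:
  R  [+0.96118 -0.27393 -0.03315]
  R  [+0.26666 +0.89129 +0.36675]
  R  [-0.07091 -0.36135 +0.92973]
t = (-0.17911, -0.14189, +0.63676) m
tr R = 2.782194; θ = arccos((tr R − 1)/2) = 0.471040 rad = 26.989°
axis k = ((R−Rᵀ)₃₂, (R−Rᵀ)₁₃, (R−Rᵀ)₂₁) / (2 sinθ) = (-0.802196, +0.041603, +0.595610)
rvec = θ·k = (-0.377866, +0.019597, +0.280556)

rvec=(-0.3779, 0.0196, 0.2806) tvec=(-0.1791, -0.1419, 0.6368)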